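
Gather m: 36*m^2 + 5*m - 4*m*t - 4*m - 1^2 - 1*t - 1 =36*m^2 + m*(1 - 4*t) - t - 2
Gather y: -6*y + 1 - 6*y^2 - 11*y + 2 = -6*y^2 - 17*y + 3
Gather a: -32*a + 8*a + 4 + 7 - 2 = 9 - 24*a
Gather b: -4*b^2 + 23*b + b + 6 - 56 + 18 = -4*b^2 + 24*b - 32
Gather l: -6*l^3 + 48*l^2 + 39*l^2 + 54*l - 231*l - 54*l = -6*l^3 + 87*l^2 - 231*l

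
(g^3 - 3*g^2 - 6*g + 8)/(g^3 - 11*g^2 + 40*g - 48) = (g^2 + g - 2)/(g^2 - 7*g + 12)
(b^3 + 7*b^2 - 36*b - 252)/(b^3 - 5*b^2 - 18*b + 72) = (b^2 + 13*b + 42)/(b^2 + b - 12)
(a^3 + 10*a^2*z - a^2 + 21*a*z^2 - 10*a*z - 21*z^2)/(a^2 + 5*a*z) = (a^3 + 10*a^2*z - a^2 + 21*a*z^2 - 10*a*z - 21*z^2)/(a*(a + 5*z))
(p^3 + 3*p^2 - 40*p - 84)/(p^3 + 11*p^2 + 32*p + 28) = (p - 6)/(p + 2)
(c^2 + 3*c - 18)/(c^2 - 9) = (c + 6)/(c + 3)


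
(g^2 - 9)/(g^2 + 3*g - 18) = (g + 3)/(g + 6)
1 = 1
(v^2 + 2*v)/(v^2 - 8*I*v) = (v + 2)/(v - 8*I)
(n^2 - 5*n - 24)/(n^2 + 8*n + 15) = (n - 8)/(n + 5)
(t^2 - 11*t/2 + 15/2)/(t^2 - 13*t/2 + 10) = (t - 3)/(t - 4)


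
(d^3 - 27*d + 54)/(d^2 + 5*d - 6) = (d^2 - 6*d + 9)/(d - 1)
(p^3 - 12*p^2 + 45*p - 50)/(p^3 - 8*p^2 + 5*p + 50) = (p - 2)/(p + 2)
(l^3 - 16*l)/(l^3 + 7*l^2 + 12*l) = (l - 4)/(l + 3)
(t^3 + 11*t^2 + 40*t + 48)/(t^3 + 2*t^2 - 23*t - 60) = (t + 4)/(t - 5)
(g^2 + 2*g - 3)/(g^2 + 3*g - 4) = (g + 3)/(g + 4)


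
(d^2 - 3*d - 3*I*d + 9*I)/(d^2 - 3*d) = (d - 3*I)/d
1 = 1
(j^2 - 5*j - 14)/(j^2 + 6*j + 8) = (j - 7)/(j + 4)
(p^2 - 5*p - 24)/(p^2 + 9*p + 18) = (p - 8)/(p + 6)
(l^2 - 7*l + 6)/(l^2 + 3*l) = (l^2 - 7*l + 6)/(l*(l + 3))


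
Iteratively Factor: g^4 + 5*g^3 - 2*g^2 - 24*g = (g + 4)*(g^3 + g^2 - 6*g) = g*(g + 4)*(g^2 + g - 6) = g*(g - 2)*(g + 4)*(g + 3)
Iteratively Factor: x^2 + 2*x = (x + 2)*(x)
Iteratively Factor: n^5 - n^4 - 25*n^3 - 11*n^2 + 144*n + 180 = (n + 3)*(n^4 - 4*n^3 - 13*n^2 + 28*n + 60) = (n + 2)*(n + 3)*(n^3 - 6*n^2 - n + 30) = (n - 3)*(n + 2)*(n + 3)*(n^2 - 3*n - 10) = (n - 3)*(n + 2)^2*(n + 3)*(n - 5)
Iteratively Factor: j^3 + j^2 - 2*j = (j + 2)*(j^2 - j) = (j - 1)*(j + 2)*(j)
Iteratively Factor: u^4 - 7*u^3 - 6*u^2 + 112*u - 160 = (u - 5)*(u^3 - 2*u^2 - 16*u + 32) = (u - 5)*(u - 4)*(u^2 + 2*u - 8) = (u - 5)*(u - 4)*(u - 2)*(u + 4)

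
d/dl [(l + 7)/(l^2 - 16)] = (l^2 - 2*l*(l + 7) - 16)/(l^2 - 16)^2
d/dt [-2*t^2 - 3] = -4*t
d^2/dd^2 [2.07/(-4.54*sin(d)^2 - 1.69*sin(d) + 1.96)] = (170.664048*sin(d)^4 + 47.646846*sin(d)^3 - 176.405193*sin(d)^2 - 88.437024*sin(d) - 48.66363)/(4.54*sin(d)^2 + 1.69*sin(d) - 1.96)^3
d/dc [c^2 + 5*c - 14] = 2*c + 5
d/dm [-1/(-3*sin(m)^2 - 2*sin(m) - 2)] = -2*(3*sin(m) + 1)*cos(m)/(3*sin(m)^2 + 2*sin(m) + 2)^2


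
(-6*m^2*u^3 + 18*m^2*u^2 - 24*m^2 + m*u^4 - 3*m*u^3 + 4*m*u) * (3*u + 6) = -18*m^2*u^4 + 18*m^2*u^3 + 108*m^2*u^2 - 72*m^2*u - 144*m^2 + 3*m*u^5 - 3*m*u^4 - 18*m*u^3 + 12*m*u^2 + 24*m*u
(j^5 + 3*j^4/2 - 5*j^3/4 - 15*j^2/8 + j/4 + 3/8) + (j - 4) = j^5 + 3*j^4/2 - 5*j^3/4 - 15*j^2/8 + 5*j/4 - 29/8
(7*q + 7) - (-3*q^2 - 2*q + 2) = 3*q^2 + 9*q + 5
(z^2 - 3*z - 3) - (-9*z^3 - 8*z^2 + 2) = 9*z^3 + 9*z^2 - 3*z - 5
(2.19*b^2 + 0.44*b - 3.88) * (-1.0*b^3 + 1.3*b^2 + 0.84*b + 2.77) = -2.19*b^5 + 2.407*b^4 + 6.2916*b^3 + 1.3919*b^2 - 2.0404*b - 10.7476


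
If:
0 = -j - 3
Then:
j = -3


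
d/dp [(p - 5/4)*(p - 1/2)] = 2*p - 7/4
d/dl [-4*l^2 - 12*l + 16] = -8*l - 12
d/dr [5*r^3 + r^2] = r*(15*r + 2)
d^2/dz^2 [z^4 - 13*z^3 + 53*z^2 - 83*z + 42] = 12*z^2 - 78*z + 106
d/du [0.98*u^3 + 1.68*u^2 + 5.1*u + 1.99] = 2.94*u^2 + 3.36*u + 5.1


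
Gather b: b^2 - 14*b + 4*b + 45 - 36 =b^2 - 10*b + 9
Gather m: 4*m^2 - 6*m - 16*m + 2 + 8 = 4*m^2 - 22*m + 10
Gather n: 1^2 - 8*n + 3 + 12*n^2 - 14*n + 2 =12*n^2 - 22*n + 6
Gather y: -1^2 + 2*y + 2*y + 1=4*y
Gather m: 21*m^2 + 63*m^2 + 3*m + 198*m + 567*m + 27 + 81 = 84*m^2 + 768*m + 108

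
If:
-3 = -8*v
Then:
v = 3/8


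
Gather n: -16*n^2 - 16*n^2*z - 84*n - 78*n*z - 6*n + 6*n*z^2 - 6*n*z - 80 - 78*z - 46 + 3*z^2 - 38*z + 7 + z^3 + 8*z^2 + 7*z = n^2*(-16*z - 16) + n*(6*z^2 - 84*z - 90) + z^3 + 11*z^2 - 109*z - 119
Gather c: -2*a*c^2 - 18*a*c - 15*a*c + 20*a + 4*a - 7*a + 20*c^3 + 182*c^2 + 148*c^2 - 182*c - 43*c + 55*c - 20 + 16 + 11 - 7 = 17*a + 20*c^3 + c^2*(330 - 2*a) + c*(-33*a - 170)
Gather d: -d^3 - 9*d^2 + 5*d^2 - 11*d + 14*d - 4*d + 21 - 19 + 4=-d^3 - 4*d^2 - d + 6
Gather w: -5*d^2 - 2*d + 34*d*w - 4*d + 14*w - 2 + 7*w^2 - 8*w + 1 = -5*d^2 - 6*d + 7*w^2 + w*(34*d + 6) - 1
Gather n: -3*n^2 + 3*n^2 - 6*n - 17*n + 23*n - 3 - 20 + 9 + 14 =0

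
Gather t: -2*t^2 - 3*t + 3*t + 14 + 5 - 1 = 18 - 2*t^2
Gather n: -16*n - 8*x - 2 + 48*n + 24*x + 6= 32*n + 16*x + 4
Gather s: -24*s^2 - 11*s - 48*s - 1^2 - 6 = -24*s^2 - 59*s - 7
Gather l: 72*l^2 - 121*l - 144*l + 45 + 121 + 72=72*l^2 - 265*l + 238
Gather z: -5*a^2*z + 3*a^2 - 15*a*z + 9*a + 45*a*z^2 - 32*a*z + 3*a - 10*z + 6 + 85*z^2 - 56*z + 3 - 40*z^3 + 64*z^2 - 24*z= 3*a^2 + 12*a - 40*z^3 + z^2*(45*a + 149) + z*(-5*a^2 - 47*a - 90) + 9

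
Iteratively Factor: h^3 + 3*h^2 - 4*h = (h - 1)*(h^2 + 4*h) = h*(h - 1)*(h + 4)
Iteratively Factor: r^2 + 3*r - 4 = (r - 1)*(r + 4)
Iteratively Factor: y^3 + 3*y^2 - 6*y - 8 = (y + 4)*(y^2 - y - 2) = (y + 1)*(y + 4)*(y - 2)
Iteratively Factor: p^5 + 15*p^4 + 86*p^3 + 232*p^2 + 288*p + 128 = (p + 2)*(p^4 + 13*p^3 + 60*p^2 + 112*p + 64) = (p + 1)*(p + 2)*(p^3 + 12*p^2 + 48*p + 64) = (p + 1)*(p + 2)*(p + 4)*(p^2 + 8*p + 16) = (p + 1)*(p + 2)*(p + 4)^2*(p + 4)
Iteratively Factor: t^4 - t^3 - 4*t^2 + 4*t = (t + 2)*(t^3 - 3*t^2 + 2*t) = (t - 1)*(t + 2)*(t^2 - 2*t) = t*(t - 1)*(t + 2)*(t - 2)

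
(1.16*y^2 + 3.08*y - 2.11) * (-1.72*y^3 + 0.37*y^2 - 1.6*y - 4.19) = -1.9952*y^5 - 4.8684*y^4 + 2.9128*y^3 - 10.5691*y^2 - 9.5292*y + 8.8409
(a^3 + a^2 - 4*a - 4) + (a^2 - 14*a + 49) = a^3 + 2*a^2 - 18*a + 45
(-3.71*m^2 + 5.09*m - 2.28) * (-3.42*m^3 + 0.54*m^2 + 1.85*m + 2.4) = 12.6882*m^5 - 19.4112*m^4 + 3.6827*m^3 - 0.718699999999998*m^2 + 7.998*m - 5.472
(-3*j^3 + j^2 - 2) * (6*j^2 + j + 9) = -18*j^5 + 3*j^4 - 26*j^3 - 3*j^2 - 2*j - 18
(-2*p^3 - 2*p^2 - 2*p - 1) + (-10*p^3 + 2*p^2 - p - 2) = -12*p^3 - 3*p - 3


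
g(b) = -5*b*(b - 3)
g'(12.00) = -105.00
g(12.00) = -540.00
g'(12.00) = -105.00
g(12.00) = -540.00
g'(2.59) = -10.90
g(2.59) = 5.31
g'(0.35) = 11.50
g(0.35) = 4.64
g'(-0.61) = 21.10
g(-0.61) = -11.01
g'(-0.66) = 21.60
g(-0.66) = -12.08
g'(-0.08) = 15.80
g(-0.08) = -1.23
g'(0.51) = 9.90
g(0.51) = 6.35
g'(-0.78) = 22.80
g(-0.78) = -14.74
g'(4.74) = -32.40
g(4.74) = -41.24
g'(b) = 15 - 10*b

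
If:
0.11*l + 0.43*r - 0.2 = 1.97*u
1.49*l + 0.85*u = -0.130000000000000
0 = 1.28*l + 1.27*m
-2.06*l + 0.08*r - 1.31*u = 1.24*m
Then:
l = -0.22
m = 0.22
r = 1.59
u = 0.23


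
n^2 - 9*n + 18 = (n - 6)*(n - 3)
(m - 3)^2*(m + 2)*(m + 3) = m^4 - m^3 - 15*m^2 + 9*m + 54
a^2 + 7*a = a*(a + 7)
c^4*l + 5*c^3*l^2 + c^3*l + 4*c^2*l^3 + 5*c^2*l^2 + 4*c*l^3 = c*(c + l)*(c + 4*l)*(c*l + l)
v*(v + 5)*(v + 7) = v^3 + 12*v^2 + 35*v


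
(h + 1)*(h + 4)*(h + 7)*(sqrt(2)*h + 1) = sqrt(2)*h^4 + h^3 + 12*sqrt(2)*h^3 + 12*h^2 + 39*sqrt(2)*h^2 + 39*h + 28*sqrt(2)*h + 28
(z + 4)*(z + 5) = z^2 + 9*z + 20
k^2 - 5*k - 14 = (k - 7)*(k + 2)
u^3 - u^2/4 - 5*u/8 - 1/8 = (u - 1)*(u + 1/4)*(u + 1/2)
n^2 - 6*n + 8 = (n - 4)*(n - 2)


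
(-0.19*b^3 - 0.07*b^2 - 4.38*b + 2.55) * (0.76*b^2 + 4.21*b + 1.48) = -0.1444*b^5 - 0.8531*b^4 - 3.9047*b^3 - 16.6054*b^2 + 4.2531*b + 3.774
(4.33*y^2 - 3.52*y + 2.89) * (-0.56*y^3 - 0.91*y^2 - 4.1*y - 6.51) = -2.4248*y^5 - 1.9691*y^4 - 16.1682*y^3 - 16.3862*y^2 + 11.0662*y - 18.8139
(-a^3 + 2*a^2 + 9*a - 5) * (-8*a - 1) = 8*a^4 - 15*a^3 - 74*a^2 + 31*a + 5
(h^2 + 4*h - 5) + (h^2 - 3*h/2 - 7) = 2*h^2 + 5*h/2 - 12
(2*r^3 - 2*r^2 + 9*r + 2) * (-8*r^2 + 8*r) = -16*r^5 + 32*r^4 - 88*r^3 + 56*r^2 + 16*r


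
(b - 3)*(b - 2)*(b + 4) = b^3 - b^2 - 14*b + 24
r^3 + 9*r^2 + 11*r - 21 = (r - 1)*(r + 3)*(r + 7)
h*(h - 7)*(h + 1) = h^3 - 6*h^2 - 7*h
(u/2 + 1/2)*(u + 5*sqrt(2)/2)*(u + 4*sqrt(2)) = u^3/2 + u^2/2 + 13*sqrt(2)*u^2/4 + 13*sqrt(2)*u/4 + 10*u + 10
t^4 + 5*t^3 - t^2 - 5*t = t*(t - 1)*(t + 1)*(t + 5)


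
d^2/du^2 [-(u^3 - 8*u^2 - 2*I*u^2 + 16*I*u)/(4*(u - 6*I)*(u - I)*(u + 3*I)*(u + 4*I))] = (-u^9 + u^8*(24 + 6*I) + u^7*(93 - 96*I) + u^6*(-248 + 232*I) + u^5*(1368 - 3504*I) + u^4*(-8928 - 1728*I) + u^3*(6600 - 14272*I) + u^2*(-53568 - 22464*I) + u*(-15552 + 107136*I) - 6912 + 10368*I)/(2*u^12 + 186*u^10 + 252*I*u^9 + 6198*u^8 + 15624*I*u^7 + 75782*u^6 + 278460*I*u^5 + 118152*u^4 + 976752*I*u^3 + 202176*u^2 + 1306368*I*u + 746496)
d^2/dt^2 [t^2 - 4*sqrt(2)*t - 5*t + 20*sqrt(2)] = 2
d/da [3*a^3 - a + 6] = 9*a^2 - 1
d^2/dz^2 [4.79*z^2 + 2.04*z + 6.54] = 9.58000000000000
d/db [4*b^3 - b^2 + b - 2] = 12*b^2 - 2*b + 1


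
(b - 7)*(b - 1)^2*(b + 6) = b^4 - 3*b^3 - 39*b^2 + 83*b - 42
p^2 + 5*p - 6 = (p - 1)*(p + 6)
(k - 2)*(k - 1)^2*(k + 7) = k^4 + 3*k^3 - 23*k^2 + 33*k - 14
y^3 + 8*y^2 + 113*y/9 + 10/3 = (y + 1/3)*(y + 5/3)*(y + 6)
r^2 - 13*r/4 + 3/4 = (r - 3)*(r - 1/4)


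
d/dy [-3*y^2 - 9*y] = -6*y - 9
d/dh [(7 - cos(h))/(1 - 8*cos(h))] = -55*sin(h)/(8*cos(h) - 1)^2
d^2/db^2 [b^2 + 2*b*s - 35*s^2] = 2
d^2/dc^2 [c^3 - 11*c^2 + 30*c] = 6*c - 22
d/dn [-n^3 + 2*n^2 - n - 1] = -3*n^2 + 4*n - 1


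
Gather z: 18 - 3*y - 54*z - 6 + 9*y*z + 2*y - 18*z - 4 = -y + z*(9*y - 72) + 8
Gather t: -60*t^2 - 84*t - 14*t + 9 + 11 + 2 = -60*t^2 - 98*t + 22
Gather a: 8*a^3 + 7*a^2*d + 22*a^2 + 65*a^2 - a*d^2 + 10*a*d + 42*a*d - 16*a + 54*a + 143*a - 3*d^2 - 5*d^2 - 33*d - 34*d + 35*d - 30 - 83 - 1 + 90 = 8*a^3 + a^2*(7*d + 87) + a*(-d^2 + 52*d + 181) - 8*d^2 - 32*d - 24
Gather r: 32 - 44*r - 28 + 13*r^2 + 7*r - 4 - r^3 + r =-r^3 + 13*r^2 - 36*r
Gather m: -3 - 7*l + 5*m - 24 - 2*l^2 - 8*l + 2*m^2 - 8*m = -2*l^2 - 15*l + 2*m^2 - 3*m - 27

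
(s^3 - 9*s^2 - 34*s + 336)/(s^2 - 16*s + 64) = (s^2 - s - 42)/(s - 8)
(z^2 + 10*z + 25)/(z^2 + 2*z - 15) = (z + 5)/(z - 3)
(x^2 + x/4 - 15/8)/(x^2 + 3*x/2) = (x - 5/4)/x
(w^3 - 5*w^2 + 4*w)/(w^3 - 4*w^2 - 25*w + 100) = w*(w - 1)/(w^2 - 25)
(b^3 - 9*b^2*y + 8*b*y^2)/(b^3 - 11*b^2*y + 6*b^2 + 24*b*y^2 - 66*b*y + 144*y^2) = b*(-b + y)/(-b^2 + 3*b*y - 6*b + 18*y)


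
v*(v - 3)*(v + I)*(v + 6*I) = v^4 - 3*v^3 + 7*I*v^3 - 6*v^2 - 21*I*v^2 + 18*v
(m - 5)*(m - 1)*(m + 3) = m^3 - 3*m^2 - 13*m + 15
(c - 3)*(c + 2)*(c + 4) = c^3 + 3*c^2 - 10*c - 24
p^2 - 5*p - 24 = (p - 8)*(p + 3)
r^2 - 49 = (r - 7)*(r + 7)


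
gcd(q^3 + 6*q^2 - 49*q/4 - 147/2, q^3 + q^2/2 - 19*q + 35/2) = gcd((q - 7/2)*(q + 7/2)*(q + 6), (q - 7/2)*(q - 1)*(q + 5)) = q - 7/2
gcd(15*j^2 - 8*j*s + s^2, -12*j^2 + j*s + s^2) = -3*j + s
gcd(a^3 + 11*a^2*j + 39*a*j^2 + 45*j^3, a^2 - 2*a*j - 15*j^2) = a + 3*j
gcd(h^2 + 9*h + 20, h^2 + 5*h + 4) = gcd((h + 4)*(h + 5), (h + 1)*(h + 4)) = h + 4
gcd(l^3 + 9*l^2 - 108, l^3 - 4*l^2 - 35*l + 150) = l + 6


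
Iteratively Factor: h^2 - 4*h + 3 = (h - 1)*(h - 3)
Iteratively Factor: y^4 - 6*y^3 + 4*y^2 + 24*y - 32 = (y - 4)*(y^3 - 2*y^2 - 4*y + 8) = (y - 4)*(y - 2)*(y^2 - 4) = (y - 4)*(y - 2)^2*(y + 2)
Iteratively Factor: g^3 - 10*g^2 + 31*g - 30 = (g - 2)*(g^2 - 8*g + 15) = (g - 5)*(g - 2)*(g - 3)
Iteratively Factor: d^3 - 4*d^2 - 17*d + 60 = (d - 3)*(d^2 - d - 20) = (d - 3)*(d + 4)*(d - 5)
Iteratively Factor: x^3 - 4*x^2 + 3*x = (x)*(x^2 - 4*x + 3) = x*(x - 3)*(x - 1)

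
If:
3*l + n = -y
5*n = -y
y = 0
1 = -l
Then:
No Solution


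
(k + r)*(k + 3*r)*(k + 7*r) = k^3 + 11*k^2*r + 31*k*r^2 + 21*r^3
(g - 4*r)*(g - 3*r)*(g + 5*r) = g^3 - 2*g^2*r - 23*g*r^2 + 60*r^3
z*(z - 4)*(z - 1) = z^3 - 5*z^2 + 4*z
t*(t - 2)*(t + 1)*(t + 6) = t^4 + 5*t^3 - 8*t^2 - 12*t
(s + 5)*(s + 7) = s^2 + 12*s + 35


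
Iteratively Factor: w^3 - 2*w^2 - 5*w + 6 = (w - 1)*(w^2 - w - 6) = (w - 3)*(w - 1)*(w + 2)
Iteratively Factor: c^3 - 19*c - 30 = (c - 5)*(c^2 + 5*c + 6) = (c - 5)*(c + 3)*(c + 2)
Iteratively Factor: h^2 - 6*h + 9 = (h - 3)*(h - 3)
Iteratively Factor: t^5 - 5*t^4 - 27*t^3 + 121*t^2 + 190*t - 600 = (t - 2)*(t^4 - 3*t^3 - 33*t^2 + 55*t + 300) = (t - 5)*(t - 2)*(t^3 + 2*t^2 - 23*t - 60) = (t - 5)^2*(t - 2)*(t^2 + 7*t + 12) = (t - 5)^2*(t - 2)*(t + 3)*(t + 4)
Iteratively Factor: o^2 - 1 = (o + 1)*(o - 1)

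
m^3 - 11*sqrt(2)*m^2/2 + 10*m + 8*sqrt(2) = (m - 4*sqrt(2))*(m - 2*sqrt(2))*(m + sqrt(2)/2)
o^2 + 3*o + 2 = (o + 1)*(o + 2)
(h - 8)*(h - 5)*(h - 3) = h^3 - 16*h^2 + 79*h - 120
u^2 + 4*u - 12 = (u - 2)*(u + 6)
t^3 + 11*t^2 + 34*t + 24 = (t + 1)*(t + 4)*(t + 6)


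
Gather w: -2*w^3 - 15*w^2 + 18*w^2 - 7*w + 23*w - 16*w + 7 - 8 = -2*w^3 + 3*w^2 - 1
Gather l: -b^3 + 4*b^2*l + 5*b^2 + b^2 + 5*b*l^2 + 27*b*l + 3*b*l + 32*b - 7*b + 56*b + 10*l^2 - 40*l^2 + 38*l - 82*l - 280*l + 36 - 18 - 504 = -b^3 + 6*b^2 + 81*b + l^2*(5*b - 30) + l*(4*b^2 + 30*b - 324) - 486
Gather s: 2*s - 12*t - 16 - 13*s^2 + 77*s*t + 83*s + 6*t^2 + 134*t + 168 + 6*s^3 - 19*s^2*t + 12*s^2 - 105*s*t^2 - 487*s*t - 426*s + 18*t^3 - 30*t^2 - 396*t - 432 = 6*s^3 + s^2*(-19*t - 1) + s*(-105*t^2 - 410*t - 341) + 18*t^3 - 24*t^2 - 274*t - 280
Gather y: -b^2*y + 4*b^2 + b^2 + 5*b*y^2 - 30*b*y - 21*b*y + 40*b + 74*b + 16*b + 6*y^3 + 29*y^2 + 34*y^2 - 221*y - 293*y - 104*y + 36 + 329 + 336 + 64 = 5*b^2 + 130*b + 6*y^3 + y^2*(5*b + 63) + y*(-b^2 - 51*b - 618) + 765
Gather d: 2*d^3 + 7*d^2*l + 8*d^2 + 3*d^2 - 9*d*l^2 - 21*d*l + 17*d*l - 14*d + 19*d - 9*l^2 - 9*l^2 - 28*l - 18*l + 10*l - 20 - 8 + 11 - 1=2*d^3 + d^2*(7*l + 11) + d*(-9*l^2 - 4*l + 5) - 18*l^2 - 36*l - 18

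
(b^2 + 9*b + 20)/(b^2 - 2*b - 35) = (b + 4)/(b - 7)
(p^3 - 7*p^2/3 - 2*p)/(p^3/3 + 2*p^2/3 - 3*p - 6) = p*(3*p + 2)/(p^2 + 5*p + 6)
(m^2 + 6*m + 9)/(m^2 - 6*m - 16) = (m^2 + 6*m + 9)/(m^2 - 6*m - 16)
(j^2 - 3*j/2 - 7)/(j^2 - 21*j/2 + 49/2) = (j + 2)/(j - 7)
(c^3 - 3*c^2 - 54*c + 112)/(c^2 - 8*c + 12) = (c^2 - c - 56)/(c - 6)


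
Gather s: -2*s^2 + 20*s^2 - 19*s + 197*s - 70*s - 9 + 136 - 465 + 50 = 18*s^2 + 108*s - 288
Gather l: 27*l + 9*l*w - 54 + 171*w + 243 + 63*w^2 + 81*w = l*(9*w + 27) + 63*w^2 + 252*w + 189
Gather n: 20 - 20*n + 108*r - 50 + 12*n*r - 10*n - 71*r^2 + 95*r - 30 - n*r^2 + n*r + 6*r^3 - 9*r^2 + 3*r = n*(-r^2 + 13*r - 30) + 6*r^3 - 80*r^2 + 206*r - 60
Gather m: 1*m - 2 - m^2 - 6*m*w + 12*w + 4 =-m^2 + m*(1 - 6*w) + 12*w + 2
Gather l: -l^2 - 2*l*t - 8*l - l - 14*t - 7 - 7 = -l^2 + l*(-2*t - 9) - 14*t - 14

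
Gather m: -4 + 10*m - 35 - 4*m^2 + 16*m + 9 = -4*m^2 + 26*m - 30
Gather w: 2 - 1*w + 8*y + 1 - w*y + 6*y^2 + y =w*(-y - 1) + 6*y^2 + 9*y + 3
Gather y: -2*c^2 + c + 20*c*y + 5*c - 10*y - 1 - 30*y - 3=-2*c^2 + 6*c + y*(20*c - 40) - 4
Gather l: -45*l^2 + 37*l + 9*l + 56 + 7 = -45*l^2 + 46*l + 63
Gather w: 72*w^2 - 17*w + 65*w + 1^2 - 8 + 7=72*w^2 + 48*w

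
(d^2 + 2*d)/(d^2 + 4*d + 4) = d/(d + 2)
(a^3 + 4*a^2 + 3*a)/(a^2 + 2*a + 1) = a*(a + 3)/(a + 1)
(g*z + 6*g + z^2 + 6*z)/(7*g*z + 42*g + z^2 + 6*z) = (g + z)/(7*g + z)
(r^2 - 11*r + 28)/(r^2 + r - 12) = (r^2 - 11*r + 28)/(r^2 + r - 12)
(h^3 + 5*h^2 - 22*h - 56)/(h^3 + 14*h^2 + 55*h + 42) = (h^2 - 2*h - 8)/(h^2 + 7*h + 6)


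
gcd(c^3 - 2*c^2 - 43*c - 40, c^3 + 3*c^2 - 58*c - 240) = c^2 - 3*c - 40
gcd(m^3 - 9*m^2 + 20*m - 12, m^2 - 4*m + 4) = m - 2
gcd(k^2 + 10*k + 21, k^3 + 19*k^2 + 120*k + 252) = k + 7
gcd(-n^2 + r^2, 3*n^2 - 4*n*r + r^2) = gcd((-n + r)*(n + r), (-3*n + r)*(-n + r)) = -n + r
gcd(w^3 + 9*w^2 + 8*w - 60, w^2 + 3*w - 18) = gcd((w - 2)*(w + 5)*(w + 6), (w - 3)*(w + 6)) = w + 6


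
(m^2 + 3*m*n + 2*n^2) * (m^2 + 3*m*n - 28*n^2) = m^4 + 6*m^3*n - 17*m^2*n^2 - 78*m*n^3 - 56*n^4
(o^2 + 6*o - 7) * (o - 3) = o^3 + 3*o^2 - 25*o + 21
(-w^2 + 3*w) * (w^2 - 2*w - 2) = -w^4 + 5*w^3 - 4*w^2 - 6*w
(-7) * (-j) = 7*j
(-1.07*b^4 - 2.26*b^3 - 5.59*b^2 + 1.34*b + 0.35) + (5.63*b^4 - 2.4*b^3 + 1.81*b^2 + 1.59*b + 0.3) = 4.56*b^4 - 4.66*b^3 - 3.78*b^2 + 2.93*b + 0.65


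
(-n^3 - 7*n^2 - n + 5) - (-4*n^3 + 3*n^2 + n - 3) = 3*n^3 - 10*n^2 - 2*n + 8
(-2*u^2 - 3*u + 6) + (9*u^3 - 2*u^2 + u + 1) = 9*u^3 - 4*u^2 - 2*u + 7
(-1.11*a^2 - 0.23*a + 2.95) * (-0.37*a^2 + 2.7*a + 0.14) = 0.4107*a^4 - 2.9119*a^3 - 1.8679*a^2 + 7.9328*a + 0.413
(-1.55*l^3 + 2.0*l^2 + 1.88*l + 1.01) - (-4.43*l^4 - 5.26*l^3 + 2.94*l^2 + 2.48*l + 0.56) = 4.43*l^4 + 3.71*l^3 - 0.94*l^2 - 0.6*l + 0.45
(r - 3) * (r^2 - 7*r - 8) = r^3 - 10*r^2 + 13*r + 24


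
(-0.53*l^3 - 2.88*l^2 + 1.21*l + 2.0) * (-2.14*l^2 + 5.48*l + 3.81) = 1.1342*l^5 + 3.2588*l^4 - 20.3911*l^3 - 8.622*l^2 + 15.5701*l + 7.62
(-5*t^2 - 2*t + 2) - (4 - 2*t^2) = -3*t^2 - 2*t - 2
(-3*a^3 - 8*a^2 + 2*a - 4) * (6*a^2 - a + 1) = -18*a^5 - 45*a^4 + 17*a^3 - 34*a^2 + 6*a - 4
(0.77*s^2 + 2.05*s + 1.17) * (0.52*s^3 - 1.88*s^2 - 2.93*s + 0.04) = 0.4004*s^5 - 0.3816*s^4 - 5.5017*s^3 - 8.1753*s^2 - 3.3461*s + 0.0468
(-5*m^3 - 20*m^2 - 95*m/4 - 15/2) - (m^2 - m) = -5*m^3 - 21*m^2 - 91*m/4 - 15/2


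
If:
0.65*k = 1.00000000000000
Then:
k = 1.54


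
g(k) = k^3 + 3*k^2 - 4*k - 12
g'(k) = 3*k^2 + 6*k - 4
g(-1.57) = -2.20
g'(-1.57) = -6.03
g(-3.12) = -0.69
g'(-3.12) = 6.48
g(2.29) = 6.58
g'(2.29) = 25.47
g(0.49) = -13.12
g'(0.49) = -0.34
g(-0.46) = -9.62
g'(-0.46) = -6.13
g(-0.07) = -11.71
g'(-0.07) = -4.41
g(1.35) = -9.47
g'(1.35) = 9.57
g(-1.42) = -3.13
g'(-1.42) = -6.47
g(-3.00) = 0.00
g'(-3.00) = 5.00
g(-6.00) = -96.00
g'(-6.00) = 68.00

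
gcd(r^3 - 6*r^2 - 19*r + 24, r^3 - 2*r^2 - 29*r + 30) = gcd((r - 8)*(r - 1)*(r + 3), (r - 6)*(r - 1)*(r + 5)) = r - 1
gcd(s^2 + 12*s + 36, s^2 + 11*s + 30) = s + 6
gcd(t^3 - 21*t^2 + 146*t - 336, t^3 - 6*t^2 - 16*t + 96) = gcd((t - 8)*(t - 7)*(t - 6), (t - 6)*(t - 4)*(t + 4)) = t - 6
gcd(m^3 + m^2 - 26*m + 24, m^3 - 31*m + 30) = m^2 + 5*m - 6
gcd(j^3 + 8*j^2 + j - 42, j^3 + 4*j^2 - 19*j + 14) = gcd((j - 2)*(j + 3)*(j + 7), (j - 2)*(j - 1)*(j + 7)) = j^2 + 5*j - 14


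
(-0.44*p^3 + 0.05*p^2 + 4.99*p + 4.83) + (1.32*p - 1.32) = -0.44*p^3 + 0.05*p^2 + 6.31*p + 3.51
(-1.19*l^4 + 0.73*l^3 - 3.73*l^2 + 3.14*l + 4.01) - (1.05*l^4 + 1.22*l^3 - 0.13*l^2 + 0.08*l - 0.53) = -2.24*l^4 - 0.49*l^3 - 3.6*l^2 + 3.06*l + 4.54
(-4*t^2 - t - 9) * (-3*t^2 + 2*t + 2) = 12*t^4 - 5*t^3 + 17*t^2 - 20*t - 18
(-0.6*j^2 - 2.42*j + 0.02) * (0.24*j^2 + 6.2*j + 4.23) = -0.144*j^4 - 4.3008*j^3 - 17.5372*j^2 - 10.1126*j + 0.0846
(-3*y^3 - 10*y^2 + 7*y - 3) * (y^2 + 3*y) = -3*y^5 - 19*y^4 - 23*y^3 + 18*y^2 - 9*y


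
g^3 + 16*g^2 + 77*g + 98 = (g + 2)*(g + 7)^2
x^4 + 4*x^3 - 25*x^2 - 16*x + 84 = (x - 3)*(x - 2)*(x + 2)*(x + 7)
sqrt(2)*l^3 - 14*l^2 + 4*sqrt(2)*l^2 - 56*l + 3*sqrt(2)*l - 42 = (l + 3)*(l - 7*sqrt(2))*(sqrt(2)*l + sqrt(2))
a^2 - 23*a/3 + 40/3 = (a - 5)*(a - 8/3)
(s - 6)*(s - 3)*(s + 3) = s^3 - 6*s^2 - 9*s + 54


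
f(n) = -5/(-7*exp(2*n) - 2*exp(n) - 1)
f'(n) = -5*(14*exp(2*n) + 2*exp(n))/(-7*exp(2*n) - 2*exp(n) - 1)^2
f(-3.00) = 4.48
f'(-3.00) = -0.54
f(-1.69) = 3.11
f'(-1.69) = -1.64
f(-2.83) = 4.38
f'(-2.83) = -0.64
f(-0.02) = 0.52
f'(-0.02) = -0.82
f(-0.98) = 1.83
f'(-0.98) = -1.82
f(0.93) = 0.10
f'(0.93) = -0.18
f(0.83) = 0.12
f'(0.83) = -0.22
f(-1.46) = 2.71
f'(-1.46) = -1.80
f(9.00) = 0.00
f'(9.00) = 0.00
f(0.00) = 0.50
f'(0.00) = -0.80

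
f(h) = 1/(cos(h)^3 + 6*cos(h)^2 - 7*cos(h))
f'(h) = (3*sin(h)*cos(h)^2 + 12*sin(h)*cos(h) - 7*sin(h))/(cos(h)^3 + 6*cos(h)^2 - 7*cos(h))^2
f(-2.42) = 0.12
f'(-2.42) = 0.14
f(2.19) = 0.17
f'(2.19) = -0.30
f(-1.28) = -0.67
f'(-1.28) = 1.43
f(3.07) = 0.08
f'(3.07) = -0.01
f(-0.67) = -0.76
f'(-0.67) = -1.52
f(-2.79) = 0.09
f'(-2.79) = 0.04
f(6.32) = -184.62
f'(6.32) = 10020.89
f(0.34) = -2.33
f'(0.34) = 12.67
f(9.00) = 0.09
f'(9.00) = -0.06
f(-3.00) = 0.08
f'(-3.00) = 0.02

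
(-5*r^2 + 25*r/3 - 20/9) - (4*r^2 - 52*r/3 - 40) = -9*r^2 + 77*r/3 + 340/9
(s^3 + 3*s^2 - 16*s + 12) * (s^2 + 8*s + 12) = s^5 + 11*s^4 + 20*s^3 - 80*s^2 - 96*s + 144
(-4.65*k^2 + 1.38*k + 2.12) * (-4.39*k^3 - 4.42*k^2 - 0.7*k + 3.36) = 20.4135*k^5 + 14.4948*k^4 - 12.1514*k^3 - 25.9604*k^2 + 3.1528*k + 7.1232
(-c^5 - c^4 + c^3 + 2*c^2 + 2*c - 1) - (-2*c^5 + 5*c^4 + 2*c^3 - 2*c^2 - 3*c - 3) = c^5 - 6*c^4 - c^3 + 4*c^2 + 5*c + 2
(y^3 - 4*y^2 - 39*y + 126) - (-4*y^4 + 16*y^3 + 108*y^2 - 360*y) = 4*y^4 - 15*y^3 - 112*y^2 + 321*y + 126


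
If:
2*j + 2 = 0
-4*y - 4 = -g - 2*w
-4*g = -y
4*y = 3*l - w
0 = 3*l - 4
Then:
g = 4/47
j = -1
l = 4/3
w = 124/47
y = 16/47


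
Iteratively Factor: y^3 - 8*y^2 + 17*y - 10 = (y - 5)*(y^2 - 3*y + 2) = (y - 5)*(y - 1)*(y - 2)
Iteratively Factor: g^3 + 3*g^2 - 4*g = (g)*(g^2 + 3*g - 4) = g*(g - 1)*(g + 4)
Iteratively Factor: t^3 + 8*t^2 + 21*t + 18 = (t + 2)*(t^2 + 6*t + 9) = (t + 2)*(t + 3)*(t + 3)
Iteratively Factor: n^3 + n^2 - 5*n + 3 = (n - 1)*(n^2 + 2*n - 3) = (n - 1)^2*(n + 3)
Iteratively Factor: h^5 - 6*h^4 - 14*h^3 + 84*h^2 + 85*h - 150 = (h + 2)*(h^4 - 8*h^3 + 2*h^2 + 80*h - 75) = (h - 5)*(h + 2)*(h^3 - 3*h^2 - 13*h + 15) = (h - 5)*(h + 2)*(h + 3)*(h^2 - 6*h + 5) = (h - 5)*(h - 1)*(h + 2)*(h + 3)*(h - 5)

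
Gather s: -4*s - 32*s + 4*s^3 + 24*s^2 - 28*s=4*s^3 + 24*s^2 - 64*s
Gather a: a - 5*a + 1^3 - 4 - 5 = -4*a - 8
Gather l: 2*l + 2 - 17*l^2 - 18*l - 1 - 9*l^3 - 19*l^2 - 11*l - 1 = -9*l^3 - 36*l^2 - 27*l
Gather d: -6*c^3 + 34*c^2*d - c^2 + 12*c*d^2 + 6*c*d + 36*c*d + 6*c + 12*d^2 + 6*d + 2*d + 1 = -6*c^3 - c^2 + 6*c + d^2*(12*c + 12) + d*(34*c^2 + 42*c + 8) + 1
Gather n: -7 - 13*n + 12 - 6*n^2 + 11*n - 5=-6*n^2 - 2*n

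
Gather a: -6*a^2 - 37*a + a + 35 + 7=-6*a^2 - 36*a + 42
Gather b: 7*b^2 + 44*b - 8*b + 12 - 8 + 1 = 7*b^2 + 36*b + 5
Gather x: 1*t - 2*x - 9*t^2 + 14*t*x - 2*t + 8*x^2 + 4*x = -9*t^2 - t + 8*x^2 + x*(14*t + 2)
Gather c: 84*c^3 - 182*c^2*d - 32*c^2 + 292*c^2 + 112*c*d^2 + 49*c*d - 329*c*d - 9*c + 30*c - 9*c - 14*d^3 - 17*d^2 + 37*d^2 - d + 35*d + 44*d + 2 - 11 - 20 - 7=84*c^3 + c^2*(260 - 182*d) + c*(112*d^2 - 280*d + 12) - 14*d^3 + 20*d^2 + 78*d - 36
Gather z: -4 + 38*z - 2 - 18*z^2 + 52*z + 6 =-18*z^2 + 90*z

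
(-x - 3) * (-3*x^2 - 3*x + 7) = 3*x^3 + 12*x^2 + 2*x - 21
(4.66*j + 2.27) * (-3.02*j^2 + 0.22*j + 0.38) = -14.0732*j^3 - 5.8302*j^2 + 2.2702*j + 0.8626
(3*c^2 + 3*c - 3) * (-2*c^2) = -6*c^4 - 6*c^3 + 6*c^2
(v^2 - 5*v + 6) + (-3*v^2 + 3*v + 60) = -2*v^2 - 2*v + 66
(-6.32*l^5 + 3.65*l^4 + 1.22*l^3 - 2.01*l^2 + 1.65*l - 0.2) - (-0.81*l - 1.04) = -6.32*l^5 + 3.65*l^4 + 1.22*l^3 - 2.01*l^2 + 2.46*l + 0.84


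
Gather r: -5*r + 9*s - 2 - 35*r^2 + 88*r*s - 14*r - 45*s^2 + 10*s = -35*r^2 + r*(88*s - 19) - 45*s^2 + 19*s - 2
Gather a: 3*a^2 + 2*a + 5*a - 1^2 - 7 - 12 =3*a^2 + 7*a - 20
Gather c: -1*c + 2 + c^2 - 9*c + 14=c^2 - 10*c + 16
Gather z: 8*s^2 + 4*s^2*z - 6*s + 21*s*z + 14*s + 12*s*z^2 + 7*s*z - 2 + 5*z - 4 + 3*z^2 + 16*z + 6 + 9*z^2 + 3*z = 8*s^2 + 8*s + z^2*(12*s + 12) + z*(4*s^2 + 28*s + 24)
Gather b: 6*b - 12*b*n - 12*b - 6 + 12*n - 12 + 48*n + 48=b*(-12*n - 6) + 60*n + 30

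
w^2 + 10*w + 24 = (w + 4)*(w + 6)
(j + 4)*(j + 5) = j^2 + 9*j + 20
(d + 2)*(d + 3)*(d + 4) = d^3 + 9*d^2 + 26*d + 24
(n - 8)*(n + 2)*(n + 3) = n^3 - 3*n^2 - 34*n - 48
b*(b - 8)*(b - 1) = b^3 - 9*b^2 + 8*b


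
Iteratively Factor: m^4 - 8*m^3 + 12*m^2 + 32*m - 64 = (m + 2)*(m^3 - 10*m^2 + 32*m - 32) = (m - 4)*(m + 2)*(m^2 - 6*m + 8) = (m - 4)*(m - 2)*(m + 2)*(m - 4)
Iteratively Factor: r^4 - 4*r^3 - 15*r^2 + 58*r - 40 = (r + 4)*(r^3 - 8*r^2 + 17*r - 10) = (r - 1)*(r + 4)*(r^2 - 7*r + 10) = (r - 2)*(r - 1)*(r + 4)*(r - 5)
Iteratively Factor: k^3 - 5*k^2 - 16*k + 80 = (k + 4)*(k^2 - 9*k + 20) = (k - 4)*(k + 4)*(k - 5)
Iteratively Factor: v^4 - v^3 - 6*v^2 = (v - 3)*(v^3 + 2*v^2) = v*(v - 3)*(v^2 + 2*v) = v*(v - 3)*(v + 2)*(v)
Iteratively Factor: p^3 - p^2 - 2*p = (p)*(p^2 - p - 2) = p*(p + 1)*(p - 2)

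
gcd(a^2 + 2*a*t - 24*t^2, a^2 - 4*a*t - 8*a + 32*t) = -a + 4*t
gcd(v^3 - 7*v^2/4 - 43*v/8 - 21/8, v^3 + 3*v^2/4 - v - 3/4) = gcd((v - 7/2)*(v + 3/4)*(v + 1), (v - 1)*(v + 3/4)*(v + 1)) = v^2 + 7*v/4 + 3/4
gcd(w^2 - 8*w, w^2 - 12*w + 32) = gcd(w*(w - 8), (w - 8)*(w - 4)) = w - 8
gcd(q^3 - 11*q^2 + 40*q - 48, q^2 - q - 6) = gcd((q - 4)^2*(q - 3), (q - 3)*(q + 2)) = q - 3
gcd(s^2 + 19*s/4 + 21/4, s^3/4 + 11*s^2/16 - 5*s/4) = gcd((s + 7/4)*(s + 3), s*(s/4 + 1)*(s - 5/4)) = 1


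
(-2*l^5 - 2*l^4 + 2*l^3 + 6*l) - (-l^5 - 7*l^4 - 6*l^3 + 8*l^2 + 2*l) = -l^5 + 5*l^4 + 8*l^3 - 8*l^2 + 4*l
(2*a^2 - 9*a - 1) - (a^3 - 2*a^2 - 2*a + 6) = -a^3 + 4*a^2 - 7*a - 7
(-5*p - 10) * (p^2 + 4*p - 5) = -5*p^3 - 30*p^2 - 15*p + 50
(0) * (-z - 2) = 0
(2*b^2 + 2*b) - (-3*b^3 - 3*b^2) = 3*b^3 + 5*b^2 + 2*b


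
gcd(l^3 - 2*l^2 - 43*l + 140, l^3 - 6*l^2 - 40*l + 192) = l - 4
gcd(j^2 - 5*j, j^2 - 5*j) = j^2 - 5*j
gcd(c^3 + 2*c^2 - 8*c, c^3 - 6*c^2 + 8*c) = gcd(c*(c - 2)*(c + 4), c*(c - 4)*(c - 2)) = c^2 - 2*c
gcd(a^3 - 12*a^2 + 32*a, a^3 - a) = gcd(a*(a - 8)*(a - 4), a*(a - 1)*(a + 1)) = a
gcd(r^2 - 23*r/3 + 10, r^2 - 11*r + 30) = r - 6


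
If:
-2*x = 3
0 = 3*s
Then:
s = 0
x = -3/2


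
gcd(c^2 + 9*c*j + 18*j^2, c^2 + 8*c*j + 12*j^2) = c + 6*j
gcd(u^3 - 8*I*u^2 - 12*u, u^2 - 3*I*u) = u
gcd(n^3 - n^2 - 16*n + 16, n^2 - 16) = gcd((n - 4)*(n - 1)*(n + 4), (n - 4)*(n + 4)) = n^2 - 16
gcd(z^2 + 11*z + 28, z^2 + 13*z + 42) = z + 7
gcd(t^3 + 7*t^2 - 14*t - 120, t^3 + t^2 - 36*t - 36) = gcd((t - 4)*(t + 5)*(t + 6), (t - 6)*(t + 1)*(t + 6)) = t + 6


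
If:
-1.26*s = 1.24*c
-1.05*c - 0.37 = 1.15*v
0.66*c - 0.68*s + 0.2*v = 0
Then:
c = 0.06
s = -0.06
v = -0.37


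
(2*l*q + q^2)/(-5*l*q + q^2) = (2*l + q)/(-5*l + q)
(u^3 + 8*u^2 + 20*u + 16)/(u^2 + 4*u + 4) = u + 4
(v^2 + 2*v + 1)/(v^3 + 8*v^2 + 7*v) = (v + 1)/(v*(v + 7))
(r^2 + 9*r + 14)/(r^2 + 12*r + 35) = (r + 2)/(r + 5)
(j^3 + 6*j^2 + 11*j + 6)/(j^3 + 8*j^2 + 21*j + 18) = (j + 1)/(j + 3)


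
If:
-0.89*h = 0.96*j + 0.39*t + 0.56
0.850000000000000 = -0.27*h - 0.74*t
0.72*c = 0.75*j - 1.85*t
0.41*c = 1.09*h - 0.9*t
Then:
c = 2.84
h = 0.09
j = -0.19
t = -1.18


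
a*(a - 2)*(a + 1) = a^3 - a^2 - 2*a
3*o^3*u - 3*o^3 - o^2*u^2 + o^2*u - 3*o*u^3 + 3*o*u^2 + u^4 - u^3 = (-3*o + u)*(-o + u)*(o + u)*(u - 1)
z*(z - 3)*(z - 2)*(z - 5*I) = z^4 - 5*z^3 - 5*I*z^3 + 6*z^2 + 25*I*z^2 - 30*I*z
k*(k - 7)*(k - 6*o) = k^3 - 6*k^2*o - 7*k^2 + 42*k*o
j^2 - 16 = (j - 4)*(j + 4)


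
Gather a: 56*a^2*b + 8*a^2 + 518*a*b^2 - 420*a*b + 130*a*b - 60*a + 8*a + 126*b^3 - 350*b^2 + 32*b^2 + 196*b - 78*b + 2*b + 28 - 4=a^2*(56*b + 8) + a*(518*b^2 - 290*b - 52) + 126*b^3 - 318*b^2 + 120*b + 24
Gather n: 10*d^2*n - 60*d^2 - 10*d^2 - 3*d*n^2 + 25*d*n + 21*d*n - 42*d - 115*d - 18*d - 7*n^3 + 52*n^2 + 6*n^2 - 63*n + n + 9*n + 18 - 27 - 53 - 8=-70*d^2 - 175*d - 7*n^3 + n^2*(58 - 3*d) + n*(10*d^2 + 46*d - 53) - 70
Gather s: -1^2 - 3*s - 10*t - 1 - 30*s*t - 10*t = s*(-30*t - 3) - 20*t - 2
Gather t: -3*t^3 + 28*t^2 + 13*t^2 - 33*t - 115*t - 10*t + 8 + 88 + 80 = -3*t^3 + 41*t^2 - 158*t + 176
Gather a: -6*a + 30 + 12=42 - 6*a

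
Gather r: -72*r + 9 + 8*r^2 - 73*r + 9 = 8*r^2 - 145*r + 18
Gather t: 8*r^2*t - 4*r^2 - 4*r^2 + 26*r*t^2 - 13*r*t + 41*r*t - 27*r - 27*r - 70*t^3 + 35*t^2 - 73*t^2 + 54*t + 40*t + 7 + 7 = -8*r^2 - 54*r - 70*t^3 + t^2*(26*r - 38) + t*(8*r^2 + 28*r + 94) + 14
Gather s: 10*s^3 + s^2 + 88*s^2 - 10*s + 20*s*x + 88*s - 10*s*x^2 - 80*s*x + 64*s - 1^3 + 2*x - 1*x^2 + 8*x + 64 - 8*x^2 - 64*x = 10*s^3 + 89*s^2 + s*(-10*x^2 - 60*x + 142) - 9*x^2 - 54*x + 63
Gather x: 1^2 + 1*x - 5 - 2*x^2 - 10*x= -2*x^2 - 9*x - 4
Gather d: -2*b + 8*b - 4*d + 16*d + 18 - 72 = 6*b + 12*d - 54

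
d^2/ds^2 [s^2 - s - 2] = 2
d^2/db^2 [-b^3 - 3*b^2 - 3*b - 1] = -6*b - 6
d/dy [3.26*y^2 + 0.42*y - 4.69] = 6.52*y + 0.42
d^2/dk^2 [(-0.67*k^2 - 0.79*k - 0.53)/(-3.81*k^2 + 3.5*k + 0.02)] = (40.804338*k^3 + 46.467522*k^2 - 42.044112*k + 12.955708)/(55.306341*k^6 - 152.41905*k^5 + 139.146534*k^4 - 41.2748*k^3 - 0.730428*k^2 - 0.0042*k - 8.0e-6)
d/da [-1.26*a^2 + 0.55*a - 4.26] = 0.55 - 2.52*a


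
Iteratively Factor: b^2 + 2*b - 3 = (b - 1)*(b + 3)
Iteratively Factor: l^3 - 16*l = (l)*(l^2 - 16) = l*(l - 4)*(l + 4)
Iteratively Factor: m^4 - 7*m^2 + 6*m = (m + 3)*(m^3 - 3*m^2 + 2*m) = (m - 1)*(m + 3)*(m^2 - 2*m) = m*(m - 1)*(m + 3)*(m - 2)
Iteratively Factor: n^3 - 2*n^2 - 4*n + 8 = (n + 2)*(n^2 - 4*n + 4) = (n - 2)*(n + 2)*(n - 2)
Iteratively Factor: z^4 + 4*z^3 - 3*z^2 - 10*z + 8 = (z - 1)*(z^3 + 5*z^2 + 2*z - 8) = (z - 1)^2*(z^2 + 6*z + 8) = (z - 1)^2*(z + 4)*(z + 2)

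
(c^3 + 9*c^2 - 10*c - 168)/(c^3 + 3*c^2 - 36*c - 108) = (c^2 + 3*c - 28)/(c^2 - 3*c - 18)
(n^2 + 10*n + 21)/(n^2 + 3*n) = (n + 7)/n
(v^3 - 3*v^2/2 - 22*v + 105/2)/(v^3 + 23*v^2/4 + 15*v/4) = 2*(2*v^2 - 13*v + 21)/(v*(4*v + 3))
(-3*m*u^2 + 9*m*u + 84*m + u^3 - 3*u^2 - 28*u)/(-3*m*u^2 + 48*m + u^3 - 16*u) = (u - 7)/(u - 4)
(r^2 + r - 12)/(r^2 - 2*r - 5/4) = 4*(-r^2 - r + 12)/(-4*r^2 + 8*r + 5)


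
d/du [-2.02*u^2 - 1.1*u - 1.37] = -4.04*u - 1.1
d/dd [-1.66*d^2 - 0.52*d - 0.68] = -3.32*d - 0.52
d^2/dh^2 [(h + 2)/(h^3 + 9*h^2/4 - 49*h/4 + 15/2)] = 8*((h + 2)*(12*h^2 + 18*h - 49)^2 + (-12*h^2 - 18*h - 3*(h + 2)*(4*h + 3) + 49)*(4*h^3 + 9*h^2 - 49*h + 30))/(4*h^3 + 9*h^2 - 49*h + 30)^3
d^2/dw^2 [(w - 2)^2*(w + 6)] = 6*w + 4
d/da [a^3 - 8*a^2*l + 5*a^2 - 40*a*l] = 3*a^2 - 16*a*l + 10*a - 40*l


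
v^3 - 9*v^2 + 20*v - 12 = (v - 6)*(v - 2)*(v - 1)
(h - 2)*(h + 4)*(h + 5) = h^3 + 7*h^2 + 2*h - 40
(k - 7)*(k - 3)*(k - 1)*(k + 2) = k^4 - 9*k^3 + 9*k^2 + 41*k - 42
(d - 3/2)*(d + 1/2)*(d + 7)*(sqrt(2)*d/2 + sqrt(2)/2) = sqrt(2)*d^4/2 + 7*sqrt(2)*d^3/2 - 7*sqrt(2)*d^2/8 - 13*sqrt(2)*d/2 - 21*sqrt(2)/8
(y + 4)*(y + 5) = y^2 + 9*y + 20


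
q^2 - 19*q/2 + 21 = (q - 6)*(q - 7/2)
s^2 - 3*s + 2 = (s - 2)*(s - 1)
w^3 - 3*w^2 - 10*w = w*(w - 5)*(w + 2)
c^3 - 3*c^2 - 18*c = c*(c - 6)*(c + 3)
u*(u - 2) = u^2 - 2*u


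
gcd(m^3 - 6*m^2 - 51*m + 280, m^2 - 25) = m - 5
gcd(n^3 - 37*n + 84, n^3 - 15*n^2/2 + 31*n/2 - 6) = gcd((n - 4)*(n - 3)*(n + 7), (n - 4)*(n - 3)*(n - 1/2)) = n^2 - 7*n + 12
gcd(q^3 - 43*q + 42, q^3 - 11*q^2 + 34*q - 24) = q^2 - 7*q + 6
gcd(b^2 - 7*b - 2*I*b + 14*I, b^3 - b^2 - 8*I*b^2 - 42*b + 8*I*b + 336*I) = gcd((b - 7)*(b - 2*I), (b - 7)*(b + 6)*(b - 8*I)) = b - 7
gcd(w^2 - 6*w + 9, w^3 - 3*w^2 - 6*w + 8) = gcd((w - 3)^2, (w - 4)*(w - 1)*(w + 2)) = 1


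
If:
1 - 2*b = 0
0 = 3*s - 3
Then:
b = 1/2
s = 1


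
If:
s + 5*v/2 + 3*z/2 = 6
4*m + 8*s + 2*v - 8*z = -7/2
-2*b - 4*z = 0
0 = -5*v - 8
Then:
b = -2*z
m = 5*z - 803/40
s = 10 - 3*z/2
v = -8/5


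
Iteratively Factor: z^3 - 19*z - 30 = (z - 5)*(z^2 + 5*z + 6) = (z - 5)*(z + 2)*(z + 3)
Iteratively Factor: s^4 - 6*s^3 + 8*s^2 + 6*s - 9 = (s - 1)*(s^3 - 5*s^2 + 3*s + 9) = (s - 3)*(s - 1)*(s^2 - 2*s - 3) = (s - 3)^2*(s - 1)*(s + 1)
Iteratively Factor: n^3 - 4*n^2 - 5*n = (n + 1)*(n^2 - 5*n) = n*(n + 1)*(n - 5)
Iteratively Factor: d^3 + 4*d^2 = (d)*(d^2 + 4*d) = d^2*(d + 4)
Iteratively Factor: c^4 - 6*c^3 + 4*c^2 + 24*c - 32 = (c - 2)*(c^3 - 4*c^2 - 4*c + 16) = (c - 2)*(c + 2)*(c^2 - 6*c + 8) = (c - 4)*(c - 2)*(c + 2)*(c - 2)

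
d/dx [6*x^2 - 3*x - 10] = 12*x - 3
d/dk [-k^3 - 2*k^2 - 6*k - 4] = -3*k^2 - 4*k - 6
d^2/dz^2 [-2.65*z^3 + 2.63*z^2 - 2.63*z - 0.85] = 5.26 - 15.9*z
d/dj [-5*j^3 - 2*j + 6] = -15*j^2 - 2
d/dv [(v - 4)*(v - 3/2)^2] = (2*v - 3)*(6*v - 19)/4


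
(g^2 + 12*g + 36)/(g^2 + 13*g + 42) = (g + 6)/(g + 7)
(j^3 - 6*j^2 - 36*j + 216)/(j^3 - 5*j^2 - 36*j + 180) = (j - 6)/(j - 5)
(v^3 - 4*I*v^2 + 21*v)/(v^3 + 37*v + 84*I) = v/(v + 4*I)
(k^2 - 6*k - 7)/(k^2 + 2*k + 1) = (k - 7)/(k + 1)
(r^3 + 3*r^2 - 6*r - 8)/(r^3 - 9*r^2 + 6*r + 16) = (r + 4)/(r - 8)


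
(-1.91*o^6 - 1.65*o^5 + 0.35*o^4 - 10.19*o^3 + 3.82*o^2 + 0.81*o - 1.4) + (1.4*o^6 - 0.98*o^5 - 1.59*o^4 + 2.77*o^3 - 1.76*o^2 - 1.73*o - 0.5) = -0.51*o^6 - 2.63*o^5 - 1.24*o^4 - 7.42*o^3 + 2.06*o^2 - 0.92*o - 1.9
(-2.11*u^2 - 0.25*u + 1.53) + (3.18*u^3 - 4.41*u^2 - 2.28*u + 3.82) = 3.18*u^3 - 6.52*u^2 - 2.53*u + 5.35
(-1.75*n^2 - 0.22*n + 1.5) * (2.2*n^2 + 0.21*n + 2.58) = -3.85*n^4 - 0.8515*n^3 - 1.2612*n^2 - 0.2526*n + 3.87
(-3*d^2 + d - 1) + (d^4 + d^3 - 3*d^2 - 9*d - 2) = d^4 + d^3 - 6*d^2 - 8*d - 3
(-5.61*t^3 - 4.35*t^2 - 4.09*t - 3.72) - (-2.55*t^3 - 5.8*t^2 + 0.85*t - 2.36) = -3.06*t^3 + 1.45*t^2 - 4.94*t - 1.36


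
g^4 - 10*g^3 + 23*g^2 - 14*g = g*(g - 7)*(g - 2)*(g - 1)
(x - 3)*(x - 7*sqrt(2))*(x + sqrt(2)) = x^3 - 6*sqrt(2)*x^2 - 3*x^2 - 14*x + 18*sqrt(2)*x + 42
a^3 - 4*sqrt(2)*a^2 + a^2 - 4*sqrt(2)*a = a*(a + 1)*(a - 4*sqrt(2))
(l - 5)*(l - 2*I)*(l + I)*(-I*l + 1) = -I*l^4 + 5*I*l^3 - 3*I*l^2 + 2*l + 15*I*l - 10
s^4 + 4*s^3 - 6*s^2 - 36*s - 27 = (s - 3)*(s + 1)*(s + 3)^2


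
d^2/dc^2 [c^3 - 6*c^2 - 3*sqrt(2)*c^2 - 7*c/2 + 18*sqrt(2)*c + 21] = 6*c - 12 - 6*sqrt(2)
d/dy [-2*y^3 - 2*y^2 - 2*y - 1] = -6*y^2 - 4*y - 2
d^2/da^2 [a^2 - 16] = 2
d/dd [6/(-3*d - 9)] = 2/(d + 3)^2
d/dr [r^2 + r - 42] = 2*r + 1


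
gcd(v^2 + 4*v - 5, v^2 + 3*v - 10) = v + 5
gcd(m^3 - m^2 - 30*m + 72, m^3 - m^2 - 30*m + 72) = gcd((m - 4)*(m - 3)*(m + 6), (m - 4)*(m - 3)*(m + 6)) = m^3 - m^2 - 30*m + 72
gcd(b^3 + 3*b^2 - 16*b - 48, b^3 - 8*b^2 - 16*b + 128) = b^2 - 16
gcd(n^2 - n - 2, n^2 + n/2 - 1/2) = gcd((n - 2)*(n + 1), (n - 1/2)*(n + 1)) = n + 1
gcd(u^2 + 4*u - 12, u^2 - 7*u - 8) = 1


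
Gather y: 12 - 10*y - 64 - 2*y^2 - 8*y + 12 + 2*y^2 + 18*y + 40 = 0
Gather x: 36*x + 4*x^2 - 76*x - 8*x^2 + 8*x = -4*x^2 - 32*x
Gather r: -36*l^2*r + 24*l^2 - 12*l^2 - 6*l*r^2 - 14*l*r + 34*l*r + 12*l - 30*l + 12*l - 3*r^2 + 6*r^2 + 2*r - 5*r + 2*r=12*l^2 - 6*l + r^2*(3 - 6*l) + r*(-36*l^2 + 20*l - 1)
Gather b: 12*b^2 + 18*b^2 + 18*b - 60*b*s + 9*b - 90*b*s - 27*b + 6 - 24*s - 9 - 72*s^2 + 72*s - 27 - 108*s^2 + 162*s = 30*b^2 - 150*b*s - 180*s^2 + 210*s - 30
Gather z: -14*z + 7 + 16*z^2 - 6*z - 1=16*z^2 - 20*z + 6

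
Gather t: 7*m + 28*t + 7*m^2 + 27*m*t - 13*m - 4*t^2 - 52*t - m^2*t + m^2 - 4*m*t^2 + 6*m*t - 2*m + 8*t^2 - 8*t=8*m^2 - 8*m + t^2*(4 - 4*m) + t*(-m^2 + 33*m - 32)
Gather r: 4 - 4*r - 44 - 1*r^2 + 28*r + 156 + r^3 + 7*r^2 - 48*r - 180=r^3 + 6*r^2 - 24*r - 64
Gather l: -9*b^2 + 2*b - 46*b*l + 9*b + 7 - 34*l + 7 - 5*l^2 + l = -9*b^2 + 11*b - 5*l^2 + l*(-46*b - 33) + 14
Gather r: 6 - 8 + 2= 0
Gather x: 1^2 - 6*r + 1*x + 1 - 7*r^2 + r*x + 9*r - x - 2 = -7*r^2 + r*x + 3*r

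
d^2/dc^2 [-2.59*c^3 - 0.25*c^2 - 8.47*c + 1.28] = -15.54*c - 0.5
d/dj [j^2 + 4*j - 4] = 2*j + 4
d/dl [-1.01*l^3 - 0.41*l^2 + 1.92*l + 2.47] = -3.03*l^2 - 0.82*l + 1.92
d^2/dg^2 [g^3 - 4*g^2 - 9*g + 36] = 6*g - 8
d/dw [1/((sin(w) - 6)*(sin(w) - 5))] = (11 - 2*sin(w))*cos(w)/((sin(w) - 6)^2*(sin(w) - 5)^2)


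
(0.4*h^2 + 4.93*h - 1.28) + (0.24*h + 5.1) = 0.4*h^2 + 5.17*h + 3.82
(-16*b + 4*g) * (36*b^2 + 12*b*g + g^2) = -576*b^3 - 48*b^2*g + 32*b*g^2 + 4*g^3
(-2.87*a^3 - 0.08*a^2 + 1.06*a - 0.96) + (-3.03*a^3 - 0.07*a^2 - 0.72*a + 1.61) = -5.9*a^3 - 0.15*a^2 + 0.34*a + 0.65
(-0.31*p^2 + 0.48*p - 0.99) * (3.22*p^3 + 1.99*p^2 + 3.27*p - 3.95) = -0.9982*p^5 + 0.9287*p^4 - 3.2463*p^3 + 0.824*p^2 - 5.1333*p + 3.9105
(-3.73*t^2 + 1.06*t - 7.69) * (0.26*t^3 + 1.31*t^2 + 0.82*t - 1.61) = -0.9698*t^5 - 4.6107*t^4 - 3.6694*t^3 - 3.1994*t^2 - 8.0124*t + 12.3809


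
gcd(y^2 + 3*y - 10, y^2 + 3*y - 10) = y^2 + 3*y - 10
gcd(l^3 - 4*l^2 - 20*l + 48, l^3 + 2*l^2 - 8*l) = l^2 + 2*l - 8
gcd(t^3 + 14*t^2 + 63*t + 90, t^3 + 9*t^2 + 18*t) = t^2 + 9*t + 18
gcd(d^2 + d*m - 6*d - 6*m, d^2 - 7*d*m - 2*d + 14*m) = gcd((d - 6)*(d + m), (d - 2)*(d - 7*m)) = 1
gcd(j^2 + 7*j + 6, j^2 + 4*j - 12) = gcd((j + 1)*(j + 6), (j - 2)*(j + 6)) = j + 6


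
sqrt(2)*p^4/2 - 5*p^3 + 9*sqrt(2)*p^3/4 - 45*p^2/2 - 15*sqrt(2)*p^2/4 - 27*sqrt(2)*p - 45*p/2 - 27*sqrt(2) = (p + 3/2)*(p + 3)*(p - 6*sqrt(2))*(sqrt(2)*p/2 + 1)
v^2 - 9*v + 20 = (v - 5)*(v - 4)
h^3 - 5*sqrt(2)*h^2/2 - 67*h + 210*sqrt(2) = (h - 5*sqrt(2))*(h - 7*sqrt(2)/2)*(h + 6*sqrt(2))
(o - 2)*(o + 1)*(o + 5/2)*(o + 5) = o^4 + 13*o^3/2 + 3*o^2 - 55*o/2 - 25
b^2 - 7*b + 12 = (b - 4)*(b - 3)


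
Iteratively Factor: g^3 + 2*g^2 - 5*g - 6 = (g + 1)*(g^2 + g - 6) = (g - 2)*(g + 1)*(g + 3)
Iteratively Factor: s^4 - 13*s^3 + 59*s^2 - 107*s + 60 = (s - 3)*(s^3 - 10*s^2 + 29*s - 20) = (s - 3)*(s - 1)*(s^2 - 9*s + 20) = (s - 5)*(s - 3)*(s - 1)*(s - 4)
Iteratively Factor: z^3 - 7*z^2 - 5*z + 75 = (z + 3)*(z^2 - 10*z + 25) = (z - 5)*(z + 3)*(z - 5)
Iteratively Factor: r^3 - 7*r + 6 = (r - 1)*(r^2 + r - 6) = (r - 2)*(r - 1)*(r + 3)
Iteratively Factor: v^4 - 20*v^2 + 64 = (v - 2)*(v^3 + 2*v^2 - 16*v - 32) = (v - 4)*(v - 2)*(v^2 + 6*v + 8) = (v - 4)*(v - 2)*(v + 2)*(v + 4)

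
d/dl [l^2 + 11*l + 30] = 2*l + 11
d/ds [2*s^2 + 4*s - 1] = 4*s + 4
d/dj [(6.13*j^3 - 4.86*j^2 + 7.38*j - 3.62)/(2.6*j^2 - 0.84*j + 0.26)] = (15.938*j^4 - 10.2984*j^3 - 10.3242*j^2 + 16.2968*j - 1.122)/(6.76*j^4 - 4.368*j^3 + 2.0576*j^2 - 0.4368*j + 0.0676)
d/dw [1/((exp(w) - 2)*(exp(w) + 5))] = (-2*exp(w) - 3)*exp(w)/(exp(4*w) + 6*exp(3*w) - 11*exp(2*w) - 60*exp(w) + 100)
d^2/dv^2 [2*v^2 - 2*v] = 4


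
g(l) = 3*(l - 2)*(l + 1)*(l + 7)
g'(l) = 3*(l - 2)*(l + 1) + 3*(l - 2)*(l + 7) + 3*(l + 1)*(l + 7)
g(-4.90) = 169.53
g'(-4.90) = 12.69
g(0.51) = -50.69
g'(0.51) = -6.30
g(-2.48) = 89.91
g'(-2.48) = -60.93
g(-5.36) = 157.88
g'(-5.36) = 38.61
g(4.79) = 571.37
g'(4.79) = 351.94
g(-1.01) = 0.54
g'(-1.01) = -54.18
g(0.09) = -44.28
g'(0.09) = -23.69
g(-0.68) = -16.26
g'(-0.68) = -47.32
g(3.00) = 120.00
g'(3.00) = 162.00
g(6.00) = 1092.00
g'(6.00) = 513.00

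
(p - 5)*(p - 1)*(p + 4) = p^3 - 2*p^2 - 19*p + 20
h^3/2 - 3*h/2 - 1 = (h/2 + 1/2)*(h - 2)*(h + 1)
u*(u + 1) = u^2 + u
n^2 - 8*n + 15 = (n - 5)*(n - 3)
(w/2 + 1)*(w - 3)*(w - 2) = w^3/2 - 3*w^2/2 - 2*w + 6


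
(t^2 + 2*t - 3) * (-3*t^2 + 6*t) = -3*t^4 + 21*t^2 - 18*t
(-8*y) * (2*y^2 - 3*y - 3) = -16*y^3 + 24*y^2 + 24*y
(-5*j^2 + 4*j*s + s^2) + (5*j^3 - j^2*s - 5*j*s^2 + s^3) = 5*j^3 - j^2*s - 5*j^2 - 5*j*s^2 + 4*j*s + s^3 + s^2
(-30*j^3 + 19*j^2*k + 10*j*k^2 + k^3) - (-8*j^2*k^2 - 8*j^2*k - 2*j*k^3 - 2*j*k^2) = -30*j^3 + 8*j^2*k^2 + 27*j^2*k + 2*j*k^3 + 12*j*k^2 + k^3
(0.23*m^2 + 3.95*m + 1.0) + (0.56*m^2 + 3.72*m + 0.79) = 0.79*m^2 + 7.67*m + 1.79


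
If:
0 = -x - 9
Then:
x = -9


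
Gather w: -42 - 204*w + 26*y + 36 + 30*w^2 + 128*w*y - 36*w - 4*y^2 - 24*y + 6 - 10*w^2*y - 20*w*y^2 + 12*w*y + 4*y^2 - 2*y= w^2*(30 - 10*y) + w*(-20*y^2 + 140*y - 240)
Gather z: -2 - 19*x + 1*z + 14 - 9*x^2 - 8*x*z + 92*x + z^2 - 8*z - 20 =-9*x^2 + 73*x + z^2 + z*(-8*x - 7) - 8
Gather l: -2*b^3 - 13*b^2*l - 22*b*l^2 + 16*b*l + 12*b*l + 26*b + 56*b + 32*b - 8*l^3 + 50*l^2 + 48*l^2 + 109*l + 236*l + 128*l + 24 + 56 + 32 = -2*b^3 + 114*b - 8*l^3 + l^2*(98 - 22*b) + l*(-13*b^2 + 28*b + 473) + 112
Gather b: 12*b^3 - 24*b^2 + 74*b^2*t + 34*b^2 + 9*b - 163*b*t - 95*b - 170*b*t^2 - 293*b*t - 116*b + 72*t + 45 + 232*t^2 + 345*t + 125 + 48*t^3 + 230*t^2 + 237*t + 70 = 12*b^3 + b^2*(74*t + 10) + b*(-170*t^2 - 456*t - 202) + 48*t^3 + 462*t^2 + 654*t + 240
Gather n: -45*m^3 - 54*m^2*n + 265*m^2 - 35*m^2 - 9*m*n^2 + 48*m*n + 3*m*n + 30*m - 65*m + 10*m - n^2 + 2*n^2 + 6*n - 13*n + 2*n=-45*m^3 + 230*m^2 - 25*m + n^2*(1 - 9*m) + n*(-54*m^2 + 51*m - 5)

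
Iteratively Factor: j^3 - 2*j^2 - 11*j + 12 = (j + 3)*(j^2 - 5*j + 4) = (j - 4)*(j + 3)*(j - 1)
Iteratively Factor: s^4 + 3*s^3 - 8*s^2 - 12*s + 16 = (s + 2)*(s^3 + s^2 - 10*s + 8) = (s + 2)*(s + 4)*(s^2 - 3*s + 2) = (s - 2)*(s + 2)*(s + 4)*(s - 1)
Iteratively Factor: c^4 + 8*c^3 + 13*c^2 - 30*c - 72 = (c + 3)*(c^3 + 5*c^2 - 2*c - 24) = (c + 3)*(c + 4)*(c^2 + c - 6) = (c - 2)*(c + 3)*(c + 4)*(c + 3)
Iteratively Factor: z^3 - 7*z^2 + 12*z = (z - 3)*(z^2 - 4*z) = (z - 4)*(z - 3)*(z)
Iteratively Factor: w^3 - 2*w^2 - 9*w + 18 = (w + 3)*(w^2 - 5*w + 6) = (w - 2)*(w + 3)*(w - 3)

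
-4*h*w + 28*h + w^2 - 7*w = (-4*h + w)*(w - 7)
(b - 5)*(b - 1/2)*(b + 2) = b^3 - 7*b^2/2 - 17*b/2 + 5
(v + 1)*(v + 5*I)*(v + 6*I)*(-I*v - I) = -I*v^4 + 11*v^3 - 2*I*v^3 + 22*v^2 + 29*I*v^2 + 11*v + 60*I*v + 30*I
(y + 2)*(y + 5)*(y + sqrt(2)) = y^3 + sqrt(2)*y^2 + 7*y^2 + 7*sqrt(2)*y + 10*y + 10*sqrt(2)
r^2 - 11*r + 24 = (r - 8)*(r - 3)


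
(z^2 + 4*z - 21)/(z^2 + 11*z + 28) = (z - 3)/(z + 4)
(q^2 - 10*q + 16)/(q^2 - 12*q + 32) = (q - 2)/(q - 4)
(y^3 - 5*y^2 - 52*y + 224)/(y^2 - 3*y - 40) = (y^2 + 3*y - 28)/(y + 5)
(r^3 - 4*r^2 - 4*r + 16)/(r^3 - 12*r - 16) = (r - 2)/(r + 2)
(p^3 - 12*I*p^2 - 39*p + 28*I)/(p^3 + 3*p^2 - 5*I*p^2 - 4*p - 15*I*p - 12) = (p - 7*I)/(p + 3)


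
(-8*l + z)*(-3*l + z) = 24*l^2 - 11*l*z + z^2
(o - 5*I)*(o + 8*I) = o^2 + 3*I*o + 40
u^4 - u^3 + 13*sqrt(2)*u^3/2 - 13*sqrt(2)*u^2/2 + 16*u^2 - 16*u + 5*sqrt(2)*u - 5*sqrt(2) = (u - 1)*(u + sqrt(2)/2)*(u + sqrt(2))*(u + 5*sqrt(2))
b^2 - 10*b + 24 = (b - 6)*(b - 4)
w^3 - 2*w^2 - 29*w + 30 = (w - 6)*(w - 1)*(w + 5)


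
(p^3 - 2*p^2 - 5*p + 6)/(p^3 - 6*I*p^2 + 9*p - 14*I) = (p^3 - 2*p^2 - 5*p + 6)/(p^3 - 6*I*p^2 + 9*p - 14*I)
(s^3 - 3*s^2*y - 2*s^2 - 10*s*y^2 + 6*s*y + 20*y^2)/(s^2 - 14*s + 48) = (s^3 - 3*s^2*y - 2*s^2 - 10*s*y^2 + 6*s*y + 20*y^2)/(s^2 - 14*s + 48)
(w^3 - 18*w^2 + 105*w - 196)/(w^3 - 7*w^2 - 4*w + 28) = (w^2 - 11*w + 28)/(w^2 - 4)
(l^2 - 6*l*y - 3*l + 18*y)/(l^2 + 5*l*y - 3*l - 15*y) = (l - 6*y)/(l + 5*y)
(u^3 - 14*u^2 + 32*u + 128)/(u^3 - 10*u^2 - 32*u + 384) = (u + 2)/(u + 6)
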